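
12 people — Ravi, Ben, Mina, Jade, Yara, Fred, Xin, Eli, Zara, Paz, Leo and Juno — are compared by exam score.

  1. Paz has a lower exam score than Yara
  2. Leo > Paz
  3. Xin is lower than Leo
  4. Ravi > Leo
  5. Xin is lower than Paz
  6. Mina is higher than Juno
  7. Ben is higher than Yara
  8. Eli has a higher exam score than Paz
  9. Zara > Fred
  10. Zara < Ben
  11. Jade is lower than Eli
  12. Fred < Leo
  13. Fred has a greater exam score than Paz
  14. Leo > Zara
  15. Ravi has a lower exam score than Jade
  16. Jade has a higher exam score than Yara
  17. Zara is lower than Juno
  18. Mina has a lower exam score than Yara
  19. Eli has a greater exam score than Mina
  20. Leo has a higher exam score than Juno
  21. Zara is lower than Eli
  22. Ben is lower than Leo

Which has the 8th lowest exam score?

Chaining the given pairs: Xin < Paz < Fred < Zara < Juno < Mina < Yara < Ben < Leo < Ravi < Jade < Eli.
Counting 8 from the smallest end gives Ben.

Ben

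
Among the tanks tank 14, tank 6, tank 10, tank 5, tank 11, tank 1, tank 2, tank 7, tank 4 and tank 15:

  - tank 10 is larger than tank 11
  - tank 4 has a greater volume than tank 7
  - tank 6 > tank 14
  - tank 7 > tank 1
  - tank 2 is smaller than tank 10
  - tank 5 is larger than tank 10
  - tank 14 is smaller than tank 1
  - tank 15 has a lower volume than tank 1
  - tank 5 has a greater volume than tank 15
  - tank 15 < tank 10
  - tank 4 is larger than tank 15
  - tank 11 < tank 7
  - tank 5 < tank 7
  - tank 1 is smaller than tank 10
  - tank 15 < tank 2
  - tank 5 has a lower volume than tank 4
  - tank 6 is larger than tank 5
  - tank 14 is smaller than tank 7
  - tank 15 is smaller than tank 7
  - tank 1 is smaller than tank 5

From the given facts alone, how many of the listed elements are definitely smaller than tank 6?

The elements the relations force below tank 6 are tank 15, tank 2, tank 14, tank 1, tank 11, tank 10, tank 5 — no chain reaches any other.
That is 7.

7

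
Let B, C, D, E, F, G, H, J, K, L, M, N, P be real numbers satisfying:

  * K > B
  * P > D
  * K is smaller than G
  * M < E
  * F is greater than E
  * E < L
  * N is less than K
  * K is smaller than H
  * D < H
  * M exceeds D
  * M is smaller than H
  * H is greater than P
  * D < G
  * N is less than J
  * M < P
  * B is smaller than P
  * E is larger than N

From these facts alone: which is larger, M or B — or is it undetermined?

undetermined

Following every chain through M: above M we get E, F, L, P, H; below M we get D.
B is not reached, and no chain runs the other way from B to M.
So the given relations leave the order of M and B undetermined.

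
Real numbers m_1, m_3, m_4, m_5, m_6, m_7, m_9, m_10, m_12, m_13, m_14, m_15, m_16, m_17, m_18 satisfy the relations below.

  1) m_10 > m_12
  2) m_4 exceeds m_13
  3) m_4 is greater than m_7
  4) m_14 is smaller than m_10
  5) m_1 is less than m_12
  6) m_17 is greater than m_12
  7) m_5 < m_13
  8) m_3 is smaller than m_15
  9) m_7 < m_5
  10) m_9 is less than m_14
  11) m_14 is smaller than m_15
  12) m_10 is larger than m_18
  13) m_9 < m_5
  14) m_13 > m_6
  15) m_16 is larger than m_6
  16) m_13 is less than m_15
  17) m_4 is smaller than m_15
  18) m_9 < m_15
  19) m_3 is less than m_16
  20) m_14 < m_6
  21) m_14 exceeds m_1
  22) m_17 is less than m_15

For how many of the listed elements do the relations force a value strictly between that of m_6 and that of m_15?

2

The relations place m_6 below m_15. An element lies strictly between them when it is forced above m_6 and also forced below m_15.
Above m_6: {m_13, m_16, m_4}. Below m_15: {m_7, m_9, m_5, m_1, m_14, m_12, m_3, m_13, m_17, m_4}.
Intersection: {m_13, m_4} — 2.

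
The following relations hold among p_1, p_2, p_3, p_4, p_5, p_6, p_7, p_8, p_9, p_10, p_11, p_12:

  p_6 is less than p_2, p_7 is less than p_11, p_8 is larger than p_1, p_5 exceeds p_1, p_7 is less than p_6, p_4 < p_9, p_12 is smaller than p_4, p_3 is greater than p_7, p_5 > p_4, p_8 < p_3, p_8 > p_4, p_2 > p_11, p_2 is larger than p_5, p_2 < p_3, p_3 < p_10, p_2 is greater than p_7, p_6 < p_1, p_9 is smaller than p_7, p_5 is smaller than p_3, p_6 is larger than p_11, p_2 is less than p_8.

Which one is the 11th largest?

Chaining the given pairs: p_12 < p_4 < p_9 < p_7 < p_11 < p_6 < p_1 < p_5 < p_2 < p_8 < p_3 < p_10.
Counting 11 from the largest end gives p_4.

p_4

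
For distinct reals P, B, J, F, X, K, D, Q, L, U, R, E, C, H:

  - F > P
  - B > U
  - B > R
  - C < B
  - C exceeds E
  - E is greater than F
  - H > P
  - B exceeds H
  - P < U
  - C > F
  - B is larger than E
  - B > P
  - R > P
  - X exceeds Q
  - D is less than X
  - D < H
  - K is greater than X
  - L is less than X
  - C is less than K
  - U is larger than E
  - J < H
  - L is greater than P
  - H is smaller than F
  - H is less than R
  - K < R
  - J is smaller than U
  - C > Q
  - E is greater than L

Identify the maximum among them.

B

J is not greatest since J < H; D is not greatest since D < X; P is not greatest since P < F; Q is not greatest since Q < X; H is not greatest since H < R; F is not greatest since F < E; L is not greatest since L < E; E is not greatest since E < U; C is not greatest since C < K; X is not greatest since X < K; U is not greatest since U < B; K is not greatest since K < R; R is not greatest since R < B.
Only B has nothing above it, so B is the maximum.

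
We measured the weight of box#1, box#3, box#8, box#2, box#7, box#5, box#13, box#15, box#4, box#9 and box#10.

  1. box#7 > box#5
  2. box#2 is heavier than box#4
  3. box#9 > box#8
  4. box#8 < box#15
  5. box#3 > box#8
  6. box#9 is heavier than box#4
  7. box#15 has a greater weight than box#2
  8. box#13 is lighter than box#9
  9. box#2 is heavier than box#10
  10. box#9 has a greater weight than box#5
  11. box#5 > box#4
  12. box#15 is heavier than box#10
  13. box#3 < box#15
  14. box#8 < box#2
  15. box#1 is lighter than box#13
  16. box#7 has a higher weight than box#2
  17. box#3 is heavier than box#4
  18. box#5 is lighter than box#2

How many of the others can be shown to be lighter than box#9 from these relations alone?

5

Directly below box#9: box#4, box#8, box#5, box#13.
One step further: box#1 (5 so far).
Nothing else is reachable below box#9; 5 in all.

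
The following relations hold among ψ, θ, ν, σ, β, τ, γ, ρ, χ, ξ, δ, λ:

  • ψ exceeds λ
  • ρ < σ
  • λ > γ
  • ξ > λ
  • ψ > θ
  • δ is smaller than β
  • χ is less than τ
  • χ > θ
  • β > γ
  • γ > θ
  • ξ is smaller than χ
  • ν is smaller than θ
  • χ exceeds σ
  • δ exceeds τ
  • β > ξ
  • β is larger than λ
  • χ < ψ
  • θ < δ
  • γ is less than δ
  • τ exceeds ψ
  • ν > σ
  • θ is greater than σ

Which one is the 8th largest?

γ

Chaining the given pairs: ρ < σ < ν < θ < γ < λ < ξ < χ < ψ < τ < δ < β.
Counting 8 from the largest end gives γ.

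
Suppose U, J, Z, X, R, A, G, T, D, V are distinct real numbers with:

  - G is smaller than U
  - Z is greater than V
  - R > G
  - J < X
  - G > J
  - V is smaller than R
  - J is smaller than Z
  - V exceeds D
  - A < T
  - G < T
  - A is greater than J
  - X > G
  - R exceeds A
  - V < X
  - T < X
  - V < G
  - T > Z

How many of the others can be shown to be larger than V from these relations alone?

6

From V the given relations immediately reach Z, G, R, X.
From those, U, T — 6 in total.
Nothing else is reachable above V; 6 in all.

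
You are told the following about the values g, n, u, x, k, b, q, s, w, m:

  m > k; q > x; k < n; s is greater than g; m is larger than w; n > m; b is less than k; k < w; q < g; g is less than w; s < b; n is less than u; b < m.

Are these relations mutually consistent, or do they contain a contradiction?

consistent

Every relation is compatible with x < q < g < s < b < k < w < m < n < u; the set is consistent.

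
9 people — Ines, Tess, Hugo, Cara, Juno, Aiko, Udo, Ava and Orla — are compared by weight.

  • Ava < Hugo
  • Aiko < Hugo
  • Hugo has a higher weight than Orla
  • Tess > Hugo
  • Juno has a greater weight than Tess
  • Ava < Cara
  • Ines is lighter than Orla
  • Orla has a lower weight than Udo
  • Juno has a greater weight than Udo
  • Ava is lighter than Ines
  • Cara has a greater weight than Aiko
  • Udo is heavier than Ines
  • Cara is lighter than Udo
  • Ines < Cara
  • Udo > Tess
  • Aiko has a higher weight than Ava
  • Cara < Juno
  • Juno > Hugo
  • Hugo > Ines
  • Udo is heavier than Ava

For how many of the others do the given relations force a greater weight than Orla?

4

Directly above Orla: Hugo, Udo.
One step further: Tess, Juno (4 so far).
No other element is forced above Orla by the given relations, so the count is 4.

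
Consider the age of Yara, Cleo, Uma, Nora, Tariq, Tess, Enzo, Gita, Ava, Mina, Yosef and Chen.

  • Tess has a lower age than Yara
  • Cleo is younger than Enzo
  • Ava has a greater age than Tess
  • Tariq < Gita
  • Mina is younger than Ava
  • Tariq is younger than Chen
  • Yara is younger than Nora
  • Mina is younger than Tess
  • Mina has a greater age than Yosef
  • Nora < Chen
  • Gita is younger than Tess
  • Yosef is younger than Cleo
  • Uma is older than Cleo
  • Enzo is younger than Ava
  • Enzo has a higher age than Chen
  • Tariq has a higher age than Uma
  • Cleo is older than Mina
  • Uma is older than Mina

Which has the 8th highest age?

Tariq

The consecutive relations fix a unique order: Yosef < Mina < Cleo < Uma < Tariq < Gita < Tess < Yara < Nora < Chen < Enzo < Ava.
Counting 8 from the largest end gives Tariq.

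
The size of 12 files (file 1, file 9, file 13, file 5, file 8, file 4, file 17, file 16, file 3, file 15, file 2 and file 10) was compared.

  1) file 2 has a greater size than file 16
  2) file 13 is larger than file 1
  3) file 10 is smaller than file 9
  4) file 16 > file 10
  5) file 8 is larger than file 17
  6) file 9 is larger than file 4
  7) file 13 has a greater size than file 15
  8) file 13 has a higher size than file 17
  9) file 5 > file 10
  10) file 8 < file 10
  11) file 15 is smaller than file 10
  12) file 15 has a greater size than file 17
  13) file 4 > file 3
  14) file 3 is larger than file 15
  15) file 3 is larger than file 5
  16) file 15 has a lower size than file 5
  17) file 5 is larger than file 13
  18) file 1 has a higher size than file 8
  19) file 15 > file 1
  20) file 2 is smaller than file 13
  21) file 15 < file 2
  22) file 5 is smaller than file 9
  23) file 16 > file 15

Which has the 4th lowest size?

Piecing the relations together gives one ordering: file 17 < file 8 < file 1 < file 15 < file 10 < file 16 < file 2 < file 13 < file 5 < file 3 < file 4 < file 9.
The 4th smallest is file 15.

file 15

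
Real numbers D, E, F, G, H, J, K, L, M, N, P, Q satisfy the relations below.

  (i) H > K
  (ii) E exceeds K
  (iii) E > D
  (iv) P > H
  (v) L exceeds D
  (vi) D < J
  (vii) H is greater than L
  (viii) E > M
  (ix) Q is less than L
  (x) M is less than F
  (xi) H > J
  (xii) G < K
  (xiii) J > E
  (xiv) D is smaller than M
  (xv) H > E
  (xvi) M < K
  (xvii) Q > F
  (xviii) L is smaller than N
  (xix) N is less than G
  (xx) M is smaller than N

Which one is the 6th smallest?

N

Chaining the given pairs: D < M < F < Q < L < N < G < K < E < J < H < P.
The 6th smallest is N.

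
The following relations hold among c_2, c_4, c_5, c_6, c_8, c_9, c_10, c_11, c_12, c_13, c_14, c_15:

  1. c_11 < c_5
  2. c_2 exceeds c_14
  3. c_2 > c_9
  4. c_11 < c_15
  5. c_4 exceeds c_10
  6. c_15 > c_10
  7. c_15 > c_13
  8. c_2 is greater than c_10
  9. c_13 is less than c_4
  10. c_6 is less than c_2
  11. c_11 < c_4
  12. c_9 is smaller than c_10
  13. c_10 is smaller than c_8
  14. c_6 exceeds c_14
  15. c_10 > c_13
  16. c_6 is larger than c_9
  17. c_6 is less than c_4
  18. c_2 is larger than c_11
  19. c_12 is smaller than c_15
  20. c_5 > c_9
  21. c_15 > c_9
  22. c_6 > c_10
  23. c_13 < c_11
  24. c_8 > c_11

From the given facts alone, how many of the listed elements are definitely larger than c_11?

5

Directly above c_11: c_5, c_15, c_2, c_4, c_8.
No other element is forced above c_11 by the given relations, so the count is 5.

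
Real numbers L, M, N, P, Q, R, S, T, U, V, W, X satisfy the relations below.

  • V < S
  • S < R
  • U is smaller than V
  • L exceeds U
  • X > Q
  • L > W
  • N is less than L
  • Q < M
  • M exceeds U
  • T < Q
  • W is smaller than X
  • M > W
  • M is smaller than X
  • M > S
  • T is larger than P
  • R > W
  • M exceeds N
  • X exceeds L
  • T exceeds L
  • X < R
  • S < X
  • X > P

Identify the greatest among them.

R

W is not greatest since W < R; N is not greatest since N < L; U is not greatest since U < L; L is not greatest since L < X; P is not greatest since P < T; T is not greatest since T < Q; V is not greatest since V < S; Q is not greatest since Q < X; S is not greatest since S < M; M is not greatest since M < X; X is not greatest since X < R.
Only R has nothing above it, so R is the greatest.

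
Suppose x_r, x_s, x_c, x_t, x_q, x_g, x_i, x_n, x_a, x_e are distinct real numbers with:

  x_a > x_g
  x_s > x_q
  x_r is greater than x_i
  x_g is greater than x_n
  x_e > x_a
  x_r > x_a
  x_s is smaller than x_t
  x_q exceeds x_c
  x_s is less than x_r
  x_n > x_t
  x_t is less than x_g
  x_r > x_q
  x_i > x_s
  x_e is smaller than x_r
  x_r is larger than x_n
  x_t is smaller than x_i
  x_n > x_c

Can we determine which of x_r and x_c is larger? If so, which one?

x_r

Chaining the given relations: x_c < x_q < x_s < x_t < x_n < x_g < x_a < x_e < x_r.
So x_r is larger.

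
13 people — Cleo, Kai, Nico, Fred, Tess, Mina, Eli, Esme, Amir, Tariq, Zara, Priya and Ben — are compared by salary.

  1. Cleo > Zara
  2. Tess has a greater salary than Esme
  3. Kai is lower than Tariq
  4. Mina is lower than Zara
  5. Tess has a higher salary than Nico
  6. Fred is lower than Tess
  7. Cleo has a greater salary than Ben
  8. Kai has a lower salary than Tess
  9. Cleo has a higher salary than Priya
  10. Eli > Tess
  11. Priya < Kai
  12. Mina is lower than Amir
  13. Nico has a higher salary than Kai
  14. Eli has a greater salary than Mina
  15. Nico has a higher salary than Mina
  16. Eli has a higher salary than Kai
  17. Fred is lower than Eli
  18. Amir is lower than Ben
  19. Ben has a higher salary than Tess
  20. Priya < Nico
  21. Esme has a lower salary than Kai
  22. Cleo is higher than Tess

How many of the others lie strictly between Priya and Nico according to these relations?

1

Chaining upward from Priya reaches: Kai, Tariq, Tess, Ben, Cleo, Eli.
Chaining downward from Nico reaches: Esme, Mina, Kai.
Strictly between Priya and Nico are those in both lists: Kai — 1 element.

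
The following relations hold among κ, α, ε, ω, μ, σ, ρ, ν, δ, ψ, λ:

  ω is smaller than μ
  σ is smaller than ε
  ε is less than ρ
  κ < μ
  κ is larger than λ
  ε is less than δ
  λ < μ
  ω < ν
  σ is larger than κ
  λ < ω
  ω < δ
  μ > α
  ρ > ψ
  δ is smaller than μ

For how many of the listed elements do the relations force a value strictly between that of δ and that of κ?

The relations place κ below δ. An element lies strictly between them when it is forced above κ and also forced below δ.
Above κ: {σ, ε, ρ, μ}. Below δ: {λ, ω, σ, ε}.
Intersection: {σ, ε} — 2.

2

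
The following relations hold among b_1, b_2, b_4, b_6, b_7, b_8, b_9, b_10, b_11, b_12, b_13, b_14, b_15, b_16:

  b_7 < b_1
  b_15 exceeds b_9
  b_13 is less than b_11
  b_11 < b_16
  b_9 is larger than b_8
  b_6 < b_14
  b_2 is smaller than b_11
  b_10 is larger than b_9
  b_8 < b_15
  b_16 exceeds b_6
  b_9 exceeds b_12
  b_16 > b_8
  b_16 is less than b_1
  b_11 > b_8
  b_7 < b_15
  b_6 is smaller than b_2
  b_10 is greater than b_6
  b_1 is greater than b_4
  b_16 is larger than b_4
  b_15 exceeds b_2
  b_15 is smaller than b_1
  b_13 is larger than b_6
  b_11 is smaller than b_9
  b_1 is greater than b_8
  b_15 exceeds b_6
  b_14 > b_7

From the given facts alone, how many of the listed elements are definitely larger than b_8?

6

The elements the relations force above b_8 are b_11, b_16, b_9, b_15, b_10, b_1 — no chain reaches any other.
That is 6.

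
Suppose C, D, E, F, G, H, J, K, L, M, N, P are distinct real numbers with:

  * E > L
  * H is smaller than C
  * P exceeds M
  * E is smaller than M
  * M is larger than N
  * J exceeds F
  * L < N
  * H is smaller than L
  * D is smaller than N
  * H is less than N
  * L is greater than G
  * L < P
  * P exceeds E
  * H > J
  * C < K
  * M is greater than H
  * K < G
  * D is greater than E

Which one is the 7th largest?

Piecing the relations together gives one ordering: F < J < H < C < K < G < L < E < D < N < M < P.
The 7th largest is G.

G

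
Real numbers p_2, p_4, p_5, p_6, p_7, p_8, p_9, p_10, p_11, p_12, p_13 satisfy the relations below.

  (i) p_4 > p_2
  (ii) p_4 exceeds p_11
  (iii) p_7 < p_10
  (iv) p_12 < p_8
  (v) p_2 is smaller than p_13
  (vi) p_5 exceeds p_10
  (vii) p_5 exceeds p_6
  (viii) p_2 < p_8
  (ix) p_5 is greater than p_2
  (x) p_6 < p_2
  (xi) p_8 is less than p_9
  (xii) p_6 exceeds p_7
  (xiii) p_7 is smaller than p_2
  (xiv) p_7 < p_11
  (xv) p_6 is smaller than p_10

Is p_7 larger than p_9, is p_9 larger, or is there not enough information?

The relevant relations are p_7 < p_6; p_6 < p_2; p_2 < p_8; p_8 < p_9.
Together: p_7 < p_6 < p_2 < p_8 < p_9.
So p_9 is larger.

p_9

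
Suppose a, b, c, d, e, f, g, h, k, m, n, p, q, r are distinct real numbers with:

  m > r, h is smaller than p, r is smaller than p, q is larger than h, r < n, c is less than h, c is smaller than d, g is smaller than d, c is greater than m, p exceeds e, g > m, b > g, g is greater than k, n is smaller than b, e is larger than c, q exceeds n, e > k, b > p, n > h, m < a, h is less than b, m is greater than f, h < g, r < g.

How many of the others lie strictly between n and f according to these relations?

The relations place f below n. An element lies strictly between them when it is forced above f and also forced below n.
Above f: {m, a, c, h, g, d, e, p, q, b}. Below n: {r, m, c, h}.
Intersection: {m, c, h} — 3.

3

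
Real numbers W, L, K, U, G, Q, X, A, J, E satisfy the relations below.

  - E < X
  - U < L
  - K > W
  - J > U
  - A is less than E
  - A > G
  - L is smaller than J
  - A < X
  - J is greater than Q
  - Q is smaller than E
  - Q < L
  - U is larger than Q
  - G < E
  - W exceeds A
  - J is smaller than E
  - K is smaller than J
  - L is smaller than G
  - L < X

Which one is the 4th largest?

K

Chaining the given pairs: Q < U < L < G < A < W < K < J < E < X.
Counting 4 from the largest end gives K.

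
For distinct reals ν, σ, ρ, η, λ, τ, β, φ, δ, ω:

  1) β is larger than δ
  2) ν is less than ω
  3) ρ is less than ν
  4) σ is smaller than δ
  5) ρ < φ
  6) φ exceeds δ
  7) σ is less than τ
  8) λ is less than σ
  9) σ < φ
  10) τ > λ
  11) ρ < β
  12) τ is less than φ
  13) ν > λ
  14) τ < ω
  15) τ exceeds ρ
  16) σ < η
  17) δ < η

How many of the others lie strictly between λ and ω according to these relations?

3

Chaining upward from λ reaches: σ, ν, τ, δ, φ, η, β.
Chaining downward from ω reaches: ρ, σ, ν, τ.
Strictly between λ and ω are those in both lists: σ, ν, τ — 3 elements.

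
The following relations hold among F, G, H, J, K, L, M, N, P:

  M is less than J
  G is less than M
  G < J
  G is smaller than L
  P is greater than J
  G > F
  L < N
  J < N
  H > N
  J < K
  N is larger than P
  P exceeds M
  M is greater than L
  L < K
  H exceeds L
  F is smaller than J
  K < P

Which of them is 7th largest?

L

Chaining the given pairs: F < G < L < M < J < K < P < N < H.
The 7th largest is L.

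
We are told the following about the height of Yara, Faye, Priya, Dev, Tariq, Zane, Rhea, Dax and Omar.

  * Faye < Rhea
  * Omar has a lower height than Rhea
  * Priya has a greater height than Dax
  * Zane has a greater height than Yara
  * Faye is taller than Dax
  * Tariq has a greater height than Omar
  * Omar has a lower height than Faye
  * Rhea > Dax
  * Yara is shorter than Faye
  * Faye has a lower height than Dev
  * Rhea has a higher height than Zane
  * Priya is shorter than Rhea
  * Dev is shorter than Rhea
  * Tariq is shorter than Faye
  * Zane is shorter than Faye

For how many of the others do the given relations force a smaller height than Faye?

Directly below Faye: Dax, Yara, Zane, Omar, Tariq.
No other element is forced below Faye by the given relations, so the count is 5.

5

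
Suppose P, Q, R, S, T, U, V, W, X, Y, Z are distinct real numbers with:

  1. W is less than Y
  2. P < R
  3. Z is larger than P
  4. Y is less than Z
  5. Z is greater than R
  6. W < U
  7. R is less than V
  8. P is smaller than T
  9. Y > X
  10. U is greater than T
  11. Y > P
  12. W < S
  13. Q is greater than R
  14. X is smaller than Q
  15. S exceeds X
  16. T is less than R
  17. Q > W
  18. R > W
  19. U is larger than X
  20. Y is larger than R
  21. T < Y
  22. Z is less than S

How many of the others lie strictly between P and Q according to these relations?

2

The relations place P below Q. An element lies strictly between them when it is forced above P and also forced below Q.
Above P: {T, R, V, U, Y, Z, S}. Below Q: {W, T, R, X}.
Intersection: {T, R} — 2.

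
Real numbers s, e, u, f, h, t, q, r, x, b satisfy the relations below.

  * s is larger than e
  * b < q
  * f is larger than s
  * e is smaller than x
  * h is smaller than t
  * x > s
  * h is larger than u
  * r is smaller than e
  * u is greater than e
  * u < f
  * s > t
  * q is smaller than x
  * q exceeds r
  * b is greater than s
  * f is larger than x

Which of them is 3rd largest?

q

Piecing the relations together gives one ordering: r < e < u < h < t < s < b < q < x < f.
Counting 3 from the largest end gives q.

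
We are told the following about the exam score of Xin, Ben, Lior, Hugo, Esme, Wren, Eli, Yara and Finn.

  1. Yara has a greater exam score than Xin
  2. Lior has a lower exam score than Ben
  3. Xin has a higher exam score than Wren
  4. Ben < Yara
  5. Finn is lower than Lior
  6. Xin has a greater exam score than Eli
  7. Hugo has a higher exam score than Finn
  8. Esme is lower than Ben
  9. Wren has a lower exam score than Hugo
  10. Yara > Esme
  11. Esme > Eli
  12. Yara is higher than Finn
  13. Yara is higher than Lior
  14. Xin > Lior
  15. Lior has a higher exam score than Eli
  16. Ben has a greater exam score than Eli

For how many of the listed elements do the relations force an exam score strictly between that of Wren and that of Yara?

The relations place Wren below Yara. An element lies strictly between them when it is forced above Wren and also forced below Yara.
Above Wren: {Hugo, Xin}. Below Yara: {Finn, Eli, Lior, Esme, Xin, Ben}.
Intersection: {Xin} — 1.

1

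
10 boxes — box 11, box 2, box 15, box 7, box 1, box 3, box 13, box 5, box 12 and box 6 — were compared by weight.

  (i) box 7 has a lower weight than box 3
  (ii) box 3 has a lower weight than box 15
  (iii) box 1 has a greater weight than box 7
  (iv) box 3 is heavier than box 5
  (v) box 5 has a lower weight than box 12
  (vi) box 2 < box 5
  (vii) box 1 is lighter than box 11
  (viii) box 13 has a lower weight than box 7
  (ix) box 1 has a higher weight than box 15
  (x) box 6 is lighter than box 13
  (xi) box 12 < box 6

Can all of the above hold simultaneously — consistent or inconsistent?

Every relation is compatible with box 2 < box 5 < box 12 < box 6 < box 13 < box 7 < box 3 < box 15 < box 1 < box 11; the set is consistent.

consistent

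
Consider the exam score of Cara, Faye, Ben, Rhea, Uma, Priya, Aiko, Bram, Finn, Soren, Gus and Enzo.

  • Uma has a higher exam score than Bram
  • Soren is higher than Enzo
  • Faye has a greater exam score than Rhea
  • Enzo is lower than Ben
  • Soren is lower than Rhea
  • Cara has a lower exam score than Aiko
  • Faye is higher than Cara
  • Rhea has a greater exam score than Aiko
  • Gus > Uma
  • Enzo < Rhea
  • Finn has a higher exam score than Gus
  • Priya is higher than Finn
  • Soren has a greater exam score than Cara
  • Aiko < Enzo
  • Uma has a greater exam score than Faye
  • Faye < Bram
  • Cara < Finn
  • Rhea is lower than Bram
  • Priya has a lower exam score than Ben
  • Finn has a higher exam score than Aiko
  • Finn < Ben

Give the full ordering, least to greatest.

Cara < Aiko < Enzo < Soren < Rhea < Faye < Bram < Uma < Gus < Finn < Priya < Ben

The consecutive links are each given: Cara < Aiko; Aiko < Enzo; Enzo < Soren; Soren < Rhea; Rhea < Faye; Faye < Bram; Bram < Uma; Uma < Gus; Gus < Finn; Finn < Priya; Priya < Ben.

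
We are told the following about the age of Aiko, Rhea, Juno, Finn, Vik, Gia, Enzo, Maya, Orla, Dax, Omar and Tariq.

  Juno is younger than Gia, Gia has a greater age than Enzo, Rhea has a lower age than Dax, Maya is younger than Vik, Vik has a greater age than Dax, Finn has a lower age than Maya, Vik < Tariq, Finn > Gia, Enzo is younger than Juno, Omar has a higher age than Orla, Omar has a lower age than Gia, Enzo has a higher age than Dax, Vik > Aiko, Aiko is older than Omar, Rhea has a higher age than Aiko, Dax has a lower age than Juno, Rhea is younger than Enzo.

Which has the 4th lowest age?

Rhea

Chaining the given pairs: Orla < Omar < Aiko < Rhea < Dax < Enzo < Juno < Gia < Finn < Maya < Vik < Tariq.
Counting 4 from the smallest end gives Rhea.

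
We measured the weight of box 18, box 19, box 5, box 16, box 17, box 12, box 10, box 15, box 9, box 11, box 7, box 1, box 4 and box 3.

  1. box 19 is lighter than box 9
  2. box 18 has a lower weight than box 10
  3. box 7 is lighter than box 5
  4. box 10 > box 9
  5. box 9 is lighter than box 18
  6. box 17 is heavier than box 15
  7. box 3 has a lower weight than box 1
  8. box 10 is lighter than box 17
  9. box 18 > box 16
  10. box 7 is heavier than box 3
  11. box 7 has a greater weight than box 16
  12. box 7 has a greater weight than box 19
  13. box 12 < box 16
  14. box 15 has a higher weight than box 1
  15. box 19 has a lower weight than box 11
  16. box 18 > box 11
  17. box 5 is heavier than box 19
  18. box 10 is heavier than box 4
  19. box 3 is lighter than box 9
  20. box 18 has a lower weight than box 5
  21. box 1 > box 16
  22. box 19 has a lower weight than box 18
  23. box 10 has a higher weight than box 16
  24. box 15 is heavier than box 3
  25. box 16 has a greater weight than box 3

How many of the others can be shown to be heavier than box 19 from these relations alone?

Directly above box 19: box 11, box 9, box 18, box 7, box 5.
One step further: box 10 (6 so far).
One step further: box 17 (7 so far).
No other element is forced above box 19 by the given relations, so the count is 7.

7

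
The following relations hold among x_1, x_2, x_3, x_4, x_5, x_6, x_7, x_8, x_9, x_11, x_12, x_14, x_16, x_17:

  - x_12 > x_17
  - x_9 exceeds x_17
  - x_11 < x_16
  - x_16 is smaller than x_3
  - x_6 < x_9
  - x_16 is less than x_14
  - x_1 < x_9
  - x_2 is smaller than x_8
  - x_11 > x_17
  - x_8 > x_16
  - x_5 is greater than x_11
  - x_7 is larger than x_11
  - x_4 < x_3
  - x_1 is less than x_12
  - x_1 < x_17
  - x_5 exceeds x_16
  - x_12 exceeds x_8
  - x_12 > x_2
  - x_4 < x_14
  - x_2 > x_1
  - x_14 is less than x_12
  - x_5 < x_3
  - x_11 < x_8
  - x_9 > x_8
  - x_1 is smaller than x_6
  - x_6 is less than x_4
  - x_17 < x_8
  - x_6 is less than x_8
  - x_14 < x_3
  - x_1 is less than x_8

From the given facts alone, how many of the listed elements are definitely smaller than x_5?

Directly below x_5: x_11, x_16.
One step further: x_17 (3 so far).
One step further: x_1 (4 so far).
Nothing else is reachable below x_5; 4 in all.

4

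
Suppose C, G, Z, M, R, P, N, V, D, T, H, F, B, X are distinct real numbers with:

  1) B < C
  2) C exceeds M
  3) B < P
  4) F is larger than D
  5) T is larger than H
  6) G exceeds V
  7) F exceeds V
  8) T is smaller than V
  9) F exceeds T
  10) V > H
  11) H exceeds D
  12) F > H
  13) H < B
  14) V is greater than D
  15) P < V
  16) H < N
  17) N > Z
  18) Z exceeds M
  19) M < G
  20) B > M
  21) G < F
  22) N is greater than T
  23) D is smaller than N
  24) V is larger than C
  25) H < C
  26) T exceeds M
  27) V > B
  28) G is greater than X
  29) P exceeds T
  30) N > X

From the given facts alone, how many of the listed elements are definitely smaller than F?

10

From F the given relations immediately reach D, H, T, V, G.
From those, M, B, X, C, P — 10 in total.
No other element is forced below F by the given relations, so the count is 10.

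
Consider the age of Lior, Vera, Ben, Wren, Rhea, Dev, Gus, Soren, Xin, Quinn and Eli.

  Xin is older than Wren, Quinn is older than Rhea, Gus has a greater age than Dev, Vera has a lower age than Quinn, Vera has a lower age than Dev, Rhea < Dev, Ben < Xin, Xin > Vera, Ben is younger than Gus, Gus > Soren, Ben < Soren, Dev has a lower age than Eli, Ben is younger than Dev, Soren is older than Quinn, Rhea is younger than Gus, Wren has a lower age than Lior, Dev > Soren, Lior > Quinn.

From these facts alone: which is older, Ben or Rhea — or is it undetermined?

undetermined

Following every chain through Rhea: above Rhea we get Quinn, Soren, Dev, Lior, Eli, Gus.
Ben is not reached, and no chain runs the other way from Ben to Rhea.
So the given relations leave the order of Rhea and Ben undetermined.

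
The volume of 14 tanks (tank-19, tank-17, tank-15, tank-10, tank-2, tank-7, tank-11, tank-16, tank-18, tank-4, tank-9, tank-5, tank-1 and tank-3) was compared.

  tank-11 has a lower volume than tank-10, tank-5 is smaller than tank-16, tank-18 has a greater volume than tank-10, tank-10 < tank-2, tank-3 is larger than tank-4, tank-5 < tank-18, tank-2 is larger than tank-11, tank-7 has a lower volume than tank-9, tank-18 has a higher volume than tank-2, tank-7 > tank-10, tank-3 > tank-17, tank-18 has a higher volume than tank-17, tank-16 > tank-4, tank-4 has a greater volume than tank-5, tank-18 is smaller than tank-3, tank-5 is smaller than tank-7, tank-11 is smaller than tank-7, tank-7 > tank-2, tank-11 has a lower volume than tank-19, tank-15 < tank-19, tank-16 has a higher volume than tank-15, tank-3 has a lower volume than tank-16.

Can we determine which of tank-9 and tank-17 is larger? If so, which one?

undetermined

Following every chain through tank-17: above tank-17 we get tank-18, tank-3, tank-16.
tank-9 is not reached, and no chain runs the other way from tank-9 to tank-17.
So the given relations leave the order of tank-17 and tank-9 undetermined.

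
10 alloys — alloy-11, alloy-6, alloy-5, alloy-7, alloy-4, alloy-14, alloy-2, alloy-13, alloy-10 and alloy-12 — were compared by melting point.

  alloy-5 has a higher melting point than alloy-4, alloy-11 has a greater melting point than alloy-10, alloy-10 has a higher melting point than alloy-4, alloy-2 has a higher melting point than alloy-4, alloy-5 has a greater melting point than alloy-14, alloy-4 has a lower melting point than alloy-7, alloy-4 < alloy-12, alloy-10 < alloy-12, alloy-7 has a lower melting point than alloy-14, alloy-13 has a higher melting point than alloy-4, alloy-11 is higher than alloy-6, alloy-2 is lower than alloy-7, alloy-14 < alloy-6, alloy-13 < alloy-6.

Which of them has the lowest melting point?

Chaining upward from alloy-4: directly above it, alloy-10, alloy-2, alloy-7, alloy-5, alloy-13, alloy-12; then alloy-14, alloy-6, alloy-11.
That covers every other element, and nothing is given below alloy-4, so alloy-4 is the lowest melting point.

alloy-4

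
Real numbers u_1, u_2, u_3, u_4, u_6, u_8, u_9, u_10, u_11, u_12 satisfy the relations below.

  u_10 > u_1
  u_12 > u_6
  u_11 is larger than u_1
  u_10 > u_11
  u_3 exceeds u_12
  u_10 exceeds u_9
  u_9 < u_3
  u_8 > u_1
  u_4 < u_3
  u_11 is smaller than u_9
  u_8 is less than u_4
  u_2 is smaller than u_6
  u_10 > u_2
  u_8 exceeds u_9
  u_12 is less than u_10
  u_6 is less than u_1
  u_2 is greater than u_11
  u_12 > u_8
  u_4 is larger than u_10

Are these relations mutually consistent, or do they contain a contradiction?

inconsistent

We have u_11 < u_2 stated directly, yet also u_2 < u_6 < u_1 < u_11 by chaining the others — so u_2 < u_11. Contradiction.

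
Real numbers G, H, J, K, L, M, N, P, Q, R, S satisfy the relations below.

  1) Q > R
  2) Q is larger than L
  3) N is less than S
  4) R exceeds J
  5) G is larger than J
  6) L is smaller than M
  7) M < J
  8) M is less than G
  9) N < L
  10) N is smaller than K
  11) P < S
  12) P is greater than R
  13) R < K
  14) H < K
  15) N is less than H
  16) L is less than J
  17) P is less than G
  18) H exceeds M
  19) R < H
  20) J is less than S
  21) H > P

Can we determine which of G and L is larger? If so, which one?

G

The relevant relations are L < M; M < J; J < R; R < P; P < G.
Together: L < M < J < R < P < G.
So G is larger.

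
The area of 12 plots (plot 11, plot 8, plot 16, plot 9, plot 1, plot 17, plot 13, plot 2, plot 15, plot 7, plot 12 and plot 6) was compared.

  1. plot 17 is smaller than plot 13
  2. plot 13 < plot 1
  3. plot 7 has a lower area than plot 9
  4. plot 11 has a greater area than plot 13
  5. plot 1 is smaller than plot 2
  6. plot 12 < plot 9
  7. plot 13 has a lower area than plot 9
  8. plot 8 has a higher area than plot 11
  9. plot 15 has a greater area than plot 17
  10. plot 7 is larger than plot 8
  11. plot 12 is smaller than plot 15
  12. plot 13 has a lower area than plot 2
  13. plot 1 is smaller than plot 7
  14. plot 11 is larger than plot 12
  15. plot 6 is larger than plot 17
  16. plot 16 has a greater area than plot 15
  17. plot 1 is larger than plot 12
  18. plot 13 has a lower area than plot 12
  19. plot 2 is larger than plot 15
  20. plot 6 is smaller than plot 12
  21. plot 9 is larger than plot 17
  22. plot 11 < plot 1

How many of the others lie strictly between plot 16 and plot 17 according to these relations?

The relations place plot 17 below plot 16. An element lies strictly between them when it is forced above plot 17 and also forced below plot 16.
Above plot 17: {plot 6, plot 13, plot 12, plot 11, plot 15, plot 8, plot 1, plot 7, plot 2, plot 9}. Below plot 16: {plot 6, plot 13, plot 12, plot 15}.
Intersection: {plot 6, plot 13, plot 12, plot 15} — 4.

4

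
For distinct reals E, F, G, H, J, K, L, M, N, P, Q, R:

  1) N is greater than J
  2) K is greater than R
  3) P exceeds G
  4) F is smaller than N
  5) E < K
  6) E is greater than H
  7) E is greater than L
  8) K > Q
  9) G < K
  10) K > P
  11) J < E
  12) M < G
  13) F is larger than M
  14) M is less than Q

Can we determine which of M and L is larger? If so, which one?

Following every chain through L: above L we get E, K.
M is not reached, and no chain runs the other way from M to L.
So the given relations leave the order of L and M undetermined.

undetermined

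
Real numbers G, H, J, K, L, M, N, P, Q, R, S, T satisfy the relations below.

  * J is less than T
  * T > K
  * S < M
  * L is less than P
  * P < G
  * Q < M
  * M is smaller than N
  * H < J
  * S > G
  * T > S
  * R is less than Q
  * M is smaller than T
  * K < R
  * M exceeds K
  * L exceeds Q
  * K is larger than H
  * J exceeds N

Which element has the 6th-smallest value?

P

Piecing the relations together gives one ordering: H < K < R < Q < L < P < G < S < M < N < J < T.
The 6th smallest is P.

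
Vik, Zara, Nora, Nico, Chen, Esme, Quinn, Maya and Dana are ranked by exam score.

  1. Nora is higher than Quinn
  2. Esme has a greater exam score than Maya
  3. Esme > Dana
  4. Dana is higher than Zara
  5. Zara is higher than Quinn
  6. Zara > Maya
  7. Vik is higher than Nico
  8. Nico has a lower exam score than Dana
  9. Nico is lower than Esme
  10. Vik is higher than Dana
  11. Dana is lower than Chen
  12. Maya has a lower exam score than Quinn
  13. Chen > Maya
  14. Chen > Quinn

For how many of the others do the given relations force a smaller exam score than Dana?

From Dana the given relations immediately reach Nico, Zara.
From those, Maya, Quinn — 4 in total.
No other element is forced below Dana by the given relations, so the count is 4.

4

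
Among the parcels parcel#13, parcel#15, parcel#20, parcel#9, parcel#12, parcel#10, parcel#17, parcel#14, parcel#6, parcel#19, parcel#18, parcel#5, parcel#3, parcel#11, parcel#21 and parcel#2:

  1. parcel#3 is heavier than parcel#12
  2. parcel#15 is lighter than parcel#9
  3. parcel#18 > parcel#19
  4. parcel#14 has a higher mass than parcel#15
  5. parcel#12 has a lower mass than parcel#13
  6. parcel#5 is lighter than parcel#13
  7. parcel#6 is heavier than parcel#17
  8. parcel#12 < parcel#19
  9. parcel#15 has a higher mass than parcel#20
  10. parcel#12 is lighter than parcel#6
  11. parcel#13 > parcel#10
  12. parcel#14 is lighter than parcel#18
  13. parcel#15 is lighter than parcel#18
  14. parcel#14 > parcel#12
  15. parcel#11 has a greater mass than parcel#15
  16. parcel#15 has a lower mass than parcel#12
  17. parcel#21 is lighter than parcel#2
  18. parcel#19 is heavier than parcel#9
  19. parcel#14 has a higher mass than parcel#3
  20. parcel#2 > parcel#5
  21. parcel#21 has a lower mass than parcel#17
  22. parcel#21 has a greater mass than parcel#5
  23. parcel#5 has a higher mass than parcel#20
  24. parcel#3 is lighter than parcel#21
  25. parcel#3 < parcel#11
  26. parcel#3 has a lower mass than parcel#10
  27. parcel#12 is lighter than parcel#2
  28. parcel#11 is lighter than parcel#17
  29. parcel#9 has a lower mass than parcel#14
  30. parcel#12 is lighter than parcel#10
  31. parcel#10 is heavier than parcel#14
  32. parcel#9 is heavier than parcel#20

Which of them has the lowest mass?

parcel#20

Chaining upward from parcel#20: directly above it, parcel#15, parcel#9, parcel#5; then parcel#12, parcel#19, parcel#21, parcel#11, parcel#14, parcel#2, parcel#13, parcel#18; then parcel#3, parcel#10, parcel#17, parcel#6.
That covers every other element, and nothing is given below parcel#20, so parcel#20 is the lowest mass.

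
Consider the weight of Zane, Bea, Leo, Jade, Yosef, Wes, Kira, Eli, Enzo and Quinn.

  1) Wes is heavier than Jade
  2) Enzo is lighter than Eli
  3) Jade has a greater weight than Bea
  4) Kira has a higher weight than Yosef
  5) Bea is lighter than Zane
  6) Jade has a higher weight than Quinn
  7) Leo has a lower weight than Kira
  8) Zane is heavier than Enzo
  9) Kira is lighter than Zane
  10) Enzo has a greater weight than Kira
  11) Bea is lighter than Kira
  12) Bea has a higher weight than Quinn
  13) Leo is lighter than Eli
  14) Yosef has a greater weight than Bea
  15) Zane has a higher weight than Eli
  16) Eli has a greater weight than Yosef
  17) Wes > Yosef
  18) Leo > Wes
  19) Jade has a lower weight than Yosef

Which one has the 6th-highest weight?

Wes

The consecutive relations fix a unique order: Quinn < Bea < Jade < Yosef < Wes < Leo < Kira < Enzo < Eli < Zane.
The 6th largest is Wes.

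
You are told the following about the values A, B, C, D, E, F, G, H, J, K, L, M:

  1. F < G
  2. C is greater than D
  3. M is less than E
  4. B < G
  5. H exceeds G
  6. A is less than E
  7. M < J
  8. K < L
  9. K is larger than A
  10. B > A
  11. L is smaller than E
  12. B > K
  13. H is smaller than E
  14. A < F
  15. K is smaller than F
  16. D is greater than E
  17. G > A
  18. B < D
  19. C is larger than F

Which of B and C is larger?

C

Following the relations from B: B < G < H < E < D < C.
So B < C; C is the larger of the two.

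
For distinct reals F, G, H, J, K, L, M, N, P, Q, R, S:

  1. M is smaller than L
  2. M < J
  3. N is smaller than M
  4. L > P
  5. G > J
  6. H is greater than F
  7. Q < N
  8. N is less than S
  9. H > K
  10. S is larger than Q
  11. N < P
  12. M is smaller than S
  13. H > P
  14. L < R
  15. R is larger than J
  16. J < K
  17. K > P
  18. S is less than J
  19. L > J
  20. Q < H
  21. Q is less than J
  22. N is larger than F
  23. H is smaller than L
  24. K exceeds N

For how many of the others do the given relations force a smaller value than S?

4

The elements the relations force below S are Q, F, N, M — no chain reaches any other.
That is 4.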